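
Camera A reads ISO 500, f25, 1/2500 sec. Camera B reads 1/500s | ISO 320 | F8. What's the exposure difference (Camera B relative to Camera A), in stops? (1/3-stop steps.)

Aperture: f/25 → f/22 → f/20 → f/18 → f/16 → f/14 → f/13 → f/11 → f/10 → f/9 → f/8 — 3 1/3 stops opened up (brighter).
Shutter speed: 1/2500 → 1/2000 → 1/1600 → 1/1250 → 1/1000 → 1/800 → 1/640 → 1/500 — 2 1/3 stops slower (brighter).
ISO: 500 → 400 → 320 — 2/3 stop lower (darker).
Net: +3 1/3 +2 1/3 −2/3 = +5 stops.

5 stops brighter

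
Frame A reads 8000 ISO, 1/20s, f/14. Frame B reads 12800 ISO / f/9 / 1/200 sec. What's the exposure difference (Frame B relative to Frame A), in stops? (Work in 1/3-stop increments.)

Aperture: f/14 → f/13 → f/11 → f/10 → f/9 — 1 1/3 stops larger aperture (brighter).
Shutter speed: 1/20 → 1/25 → 1/30 → 1/40 → 1/50 → 1/60 → 1/80 → 1/100 → 1/125 → 1/160 → 1/200 — 3 1/3 stops faster (darker).
ISO: 8000 → 10000 → 12800 — 2/3 stop raised (brighter).
Net: +1 1/3 −3 1/3 +2/3 = −1 1/3 stops.

1 1/3 stops darker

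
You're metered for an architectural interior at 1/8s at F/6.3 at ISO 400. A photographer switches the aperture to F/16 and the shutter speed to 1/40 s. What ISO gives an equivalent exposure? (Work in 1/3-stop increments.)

ISO 12800

Aperture: f/6.3 → f/7.1 → f/8 → f/9 → f/10 → f/11 → f/13 → f/14 → f/16 — 2 2/3 stops narrower (darker).
Shutter speed: 1/8 → 1/10 → 1/13 → 1/15 → 1/20 → 1/25 → 1/30 → 1/40 — 2 1/3 stops faster (darker).
Net change so far: 5 stops darker. Offset with the ISO: 400 → 500 → 640 → 800 → 1000 → 1250 → 1600 → 2000 → 2500 → 3200 → 4000 → 5000 → 6400 → 8000 → 10000 → 12800.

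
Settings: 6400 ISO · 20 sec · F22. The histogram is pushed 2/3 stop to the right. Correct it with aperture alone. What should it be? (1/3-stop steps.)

Overexposed by 2/3 stop → need 2/3 stop darker.
Aperture: f/22 → f/25 → f/29.

f/29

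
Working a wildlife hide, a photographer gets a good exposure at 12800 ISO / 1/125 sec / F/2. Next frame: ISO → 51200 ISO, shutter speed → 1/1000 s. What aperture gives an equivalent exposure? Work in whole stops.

f/1.4

ISO: 12800 → 25600 → 51200 — 2 stops higher (brighter).
Shutter speed: 1/125 → 1/250 → 1/500 → 1/1000 — 3 stops shorter (darker).
Net change so far: 1 stop darker. Offset with the aperture: f/2 → f/1.4.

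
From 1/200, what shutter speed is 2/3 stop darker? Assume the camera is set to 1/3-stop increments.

Shutter speed: 1/200 → 1/250 → 1/320 — 2/3 stop shorter (darker).

1/320s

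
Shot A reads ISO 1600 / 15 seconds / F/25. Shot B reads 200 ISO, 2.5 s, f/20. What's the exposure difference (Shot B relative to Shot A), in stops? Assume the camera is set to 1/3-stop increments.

Aperture: f/25 → f/22 → f/20 — 2/3 stop opened up (brighter).
Shutter speed: 15 → 13 → 10 → 8 → 6 → 5 → 4 → 3.2 → 2.5 — 2 2/3 stops shorter (darker).
ISO: 1600 → 1250 → 1000 → 800 → 640 → 500 → 400 → 320 → 250 → 200 — 3 stops lower (darker).
Net: +2/3 −2 2/3 −3 = −5 stops.

5 stops darker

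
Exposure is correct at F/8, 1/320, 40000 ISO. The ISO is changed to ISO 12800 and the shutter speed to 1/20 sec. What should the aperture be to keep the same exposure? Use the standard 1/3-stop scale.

f/18

ISO: 40000 → 32000 → 25600 → 20000 → 16000 → 12800 — 1 2/3 stops dropped (darker).
Shutter speed: 1/320 → 1/250 → 1/200 → 1/160 → 1/125 → 1/100 → 1/80 → 1/60 → 1/50 → 1/40 → 1/30 → 1/25 → 1/20 — 4 stops longer (brighter).
Net change so far: 2 1/3 stops brighter. Offset with the aperture: f/8 → f/9 → f/10 → f/11 → f/13 → f/14 → f/16 → f/18.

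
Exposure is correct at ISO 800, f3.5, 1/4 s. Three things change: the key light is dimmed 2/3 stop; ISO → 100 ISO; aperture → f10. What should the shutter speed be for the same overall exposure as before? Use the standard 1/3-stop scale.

Scene light: 2/3 stop darker.
ISO: 800 → 640 → 500 → 400 → 320 → 250 → 200 → 160 → 125 → 100 — 3 stops dropped (darker).
Aperture: f/3.5 → f/4 → f/4.5 → f/5 → f/5.6 → f/6.3 → f/7.1 → f/8 → f/9 → f/10 — 3 stops narrower (darker).
Net so far: 6 2/3 stops darker. Shutter speed: 1/4 → 0.3 → 0.4 → 0.5 → 0.6 → 0.8 → 1 → 1.3 → 1.6 → 2 → 2.5 → 3.2 → 4 → 5 → 6 → 8 → 10 → 13 → 15 → 20 → 25.

25 s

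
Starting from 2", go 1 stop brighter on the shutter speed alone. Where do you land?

4 s

Shutter speed: 2 → 4 — 1 stop longer (brighter).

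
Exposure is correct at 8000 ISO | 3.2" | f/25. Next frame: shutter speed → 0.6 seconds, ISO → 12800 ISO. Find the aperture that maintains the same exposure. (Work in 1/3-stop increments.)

f/14

Shutter speed: 3.2 → 2.5 → 2 → 1.6 → 1.3 → 1 → 0.8 → 0.6 — 2 1/3 stops shorter (darker).
ISO: 8000 → 10000 → 12800 — 2/3 stop higher (brighter).
Net change so far: 1 2/3 stops darker. Offset with the aperture: f/25 → f/22 → f/20 → f/18 → f/16 → f/14.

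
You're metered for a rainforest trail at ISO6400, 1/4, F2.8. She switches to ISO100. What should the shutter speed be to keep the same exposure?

ISO: 6400 → 3200 → 1600 → 800 → 400 → 200 → 100 — 6 stops lower (darker).
Need 6 stops brighter from the shutter speed: 1/4 → 1/2 → 1 → 2 → 4 → 8 → 15.

15 s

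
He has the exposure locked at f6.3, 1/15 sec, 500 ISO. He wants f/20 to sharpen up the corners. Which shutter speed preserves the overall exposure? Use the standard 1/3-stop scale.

Aperture: f/6.3 → f/7.1 → f/8 → f/9 → f/10 → f/11 → f/13 → f/14 → f/16 → f/18 → f/20 — 3 1/3 stops narrower (darker).
Need 3 1/3 stops brighter from the shutter speed: 1/15 → 1/13 → 1/10 → 1/8 → 1/6 → 1/5 → 1/4 → 0.3 → 0.4 → 0.5 → 0.6.

0.6 s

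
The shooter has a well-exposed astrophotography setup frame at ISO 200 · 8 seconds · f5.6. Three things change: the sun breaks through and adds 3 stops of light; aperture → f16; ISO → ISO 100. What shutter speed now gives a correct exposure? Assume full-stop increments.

15 s

Scene light: 3 stops brighter.
Aperture: f/5.6 → f/8 → f/11 → f/16 — 3 stops narrower (darker).
ISO: 200 → 100 — 1 stop lower (darker).
Net so far: 1 stop darker. Shutter speed: 8 → 15.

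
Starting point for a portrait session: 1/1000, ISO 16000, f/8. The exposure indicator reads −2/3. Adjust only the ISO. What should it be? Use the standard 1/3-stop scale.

ISO 25600

Underexposed by 2/3 stop → need 2/3 stop brighter.
ISO: 16000 → 20000 → 25600.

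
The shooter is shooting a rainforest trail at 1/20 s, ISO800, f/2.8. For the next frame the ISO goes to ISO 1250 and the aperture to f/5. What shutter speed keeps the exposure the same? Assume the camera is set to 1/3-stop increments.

ISO: 800 → 1000 → 1250 — 2/3 stop raised (brighter).
Aperture: f/2.8 → f/3.2 → f/3.5 → f/4 → f/4.5 → f/5 — 1 2/3 stops stopped down (darker).
Net change so far: 1 stop darker. Offset with the shutter speed: 1/20 → 1/15 → 1/13 → 1/10.

1/10s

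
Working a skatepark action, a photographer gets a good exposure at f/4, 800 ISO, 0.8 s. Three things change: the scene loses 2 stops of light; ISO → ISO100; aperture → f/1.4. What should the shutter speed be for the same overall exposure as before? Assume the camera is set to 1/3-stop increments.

3.2 s

Scene light: 2 stops darker.
ISO: 800 → 640 → 500 → 400 → 320 → 250 → 200 → 160 → 125 → 100 — 3 stops lower (darker).
Aperture: f/4 → f/3.5 → f/3.2 → f/2.8 → f/2.5 → f/2.2 → f/2 → f/1.8 → f/1.6 → f/1.4 — 3 stops opened up (brighter).
Net so far: 2 stops darker. Shutter speed: 0.8 → 1 → 1.3 → 1.6 → 2 → 2.5 → 3.2.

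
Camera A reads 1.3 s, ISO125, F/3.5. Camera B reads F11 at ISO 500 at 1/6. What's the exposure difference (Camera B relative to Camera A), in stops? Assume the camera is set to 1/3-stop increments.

Aperture: f/3.5 → f/4 → f/4.5 → f/5 → f/5.6 → f/6.3 → f/7.1 → f/8 → f/9 → f/10 → f/11 — 3 1/3 stops narrower (darker).
Shutter speed: 1.3 → 1 → 0.8 → 0.6 → 0.5 → 0.4 → 0.3 → 1/4 → 1/5 → 1/6 — 3 stops shorter (darker).
ISO: 125 → 160 → 200 → 250 → 320 → 400 → 500 — 2 stops higher (brighter).
Net: −3 1/3 −3 +2 = −4 1/3 stops.

4 1/3 stops darker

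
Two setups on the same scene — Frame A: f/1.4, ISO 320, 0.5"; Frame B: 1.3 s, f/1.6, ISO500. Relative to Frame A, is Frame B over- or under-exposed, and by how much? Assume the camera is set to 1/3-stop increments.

Aperture: f/1.4 → f/1.6 — 1/3 stop stopped down (darker).
Shutter speed: 0.5 → 0.6 → 0.8 → 1 → 1.3 — 1 1/3 stops longer (brighter).
ISO: 320 → 400 → 500 — 2/3 stop raised (brighter).
Net: −1/3 +1 1/3 +2/3 = +1 2/3 stops.

1 2/3 stops brighter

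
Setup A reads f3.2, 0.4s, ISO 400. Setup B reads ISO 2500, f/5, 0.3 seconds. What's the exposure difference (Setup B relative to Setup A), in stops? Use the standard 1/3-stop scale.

Aperture: f/3.2 → f/3.5 → f/4 → f/4.5 → f/5 — 1 1/3 stops smaller aperture (darker).
Shutter speed: 0.4 → 0.3 — 1/3 stop faster (darker).
ISO: 400 → 500 → 640 → 800 → 1000 → 1250 → 1600 → 2000 → 2500 — 2 2/3 stops raised (brighter).
Net: −1 1/3 −1/3 +2 2/3 = +1 stop.

1 stop brighter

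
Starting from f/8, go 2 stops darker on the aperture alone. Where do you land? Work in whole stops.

f/16

Aperture: f/8 → f/11 → f/16 — 2 stops narrower (darker).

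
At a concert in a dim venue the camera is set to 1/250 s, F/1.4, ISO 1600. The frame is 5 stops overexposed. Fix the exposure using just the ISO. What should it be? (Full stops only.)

Overexposed by 5 stops → need 5 stops darker.
ISO: 1600 → 800 → 400 → 200 → 100 → 50.

ISO 50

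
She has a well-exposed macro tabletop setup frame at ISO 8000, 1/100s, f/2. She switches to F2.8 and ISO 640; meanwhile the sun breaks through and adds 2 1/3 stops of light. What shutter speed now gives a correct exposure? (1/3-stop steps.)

1/20s

Scene light: 2 1/3 stops brighter.
Aperture: f/2 → f/2.2 → f/2.5 → f/2.8 — 1 stop narrower (darker).
ISO: 8000 → 6400 → 5000 → 4000 → 3200 → 2500 → 2000 → 1600 → 1250 → 1000 → 800 → 640 — 3 2/3 stops dropped (darker).
Net so far: 2 1/3 stops darker. Shutter speed: 1/100 → 1/80 → 1/60 → 1/50 → 1/40 → 1/30 → 1/25 → 1/20.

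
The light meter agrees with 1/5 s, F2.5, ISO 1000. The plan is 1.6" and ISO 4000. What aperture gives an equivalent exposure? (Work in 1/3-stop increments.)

f/14

Shutter speed: 1/5 → 1/4 → 0.3 → 0.4 → 0.5 → 0.6 → 0.8 → 1 → 1.3 → 1.6 — 3 stops slower (brighter).
ISO: 1000 → 1250 → 1600 → 2000 → 2500 → 3200 → 4000 — 2 stops higher (brighter).
Net change so far: 5 stops brighter. Offset with the aperture: f/2.5 → f/2.8 → f/3.2 → f/3.5 → f/4 → f/4.5 → f/5 → f/5.6 → f/6.3 → f/7.1 → f/8 → f/9 → f/10 → f/11 → f/13 → f/14.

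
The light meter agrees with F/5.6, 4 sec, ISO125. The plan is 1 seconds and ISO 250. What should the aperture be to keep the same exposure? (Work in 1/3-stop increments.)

Shutter speed: 4 → 3.2 → 2.5 → 2 → 1.6 → 1.3 → 1 — 2 stops shorter (darker).
ISO: 125 → 160 → 200 → 250 — 1 stop higher (brighter).
Net change so far: 1 stop darker. Offset with the aperture: f/5.6 → f/5 → f/4.5 → f/4.

f/4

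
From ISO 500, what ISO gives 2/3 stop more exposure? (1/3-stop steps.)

ISO 800

ISO: 500 → 640 → 800 — 2/3 stop higher (brighter).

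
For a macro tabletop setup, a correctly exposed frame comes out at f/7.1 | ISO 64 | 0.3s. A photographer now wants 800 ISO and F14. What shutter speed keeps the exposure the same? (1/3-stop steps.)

1/10s

ISO: 64 → 80 → 100 → 125 → 160 → 200 → 250 → 320 → 400 → 500 → 640 → 800 — 3 2/3 stops raised (brighter).
Aperture: f/7.1 → f/8 → f/9 → f/10 → f/11 → f/13 → f/14 — 2 stops narrower (darker).
Net change so far: 1 2/3 stops brighter. Offset with the shutter speed: 0.3 → 1/4 → 1/5 → 1/6 → 1/8 → 1/10.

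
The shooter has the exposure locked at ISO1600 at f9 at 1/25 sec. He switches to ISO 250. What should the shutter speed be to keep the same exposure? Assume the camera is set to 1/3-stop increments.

ISO: 1600 → 1250 → 1000 → 800 → 640 → 500 → 400 → 320 → 250 — 2 2/3 stops dropped (darker).
Need 2 2/3 stops brighter from the shutter speed: 1/25 → 1/20 → 1/15 → 1/13 → 1/10 → 1/8 → 1/6 → 1/5 → 1/4.

1/4s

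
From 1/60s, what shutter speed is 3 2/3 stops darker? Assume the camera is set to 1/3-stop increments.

Shutter speed: 1/60 → 1/80 → 1/100 → 1/125 → 1/160 → 1/200 → 1/250 → 1/320 → 1/400 → 1/500 → 1/640 → 1/800 — 3 2/3 stops faster (darker).

1/800s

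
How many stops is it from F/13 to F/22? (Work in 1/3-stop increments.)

1 2/3 stops

f/13 → f/14 → f/16 → f/18 → f/20 → f/22 — count the steps: 5 third-stops = 1 2/3 stops.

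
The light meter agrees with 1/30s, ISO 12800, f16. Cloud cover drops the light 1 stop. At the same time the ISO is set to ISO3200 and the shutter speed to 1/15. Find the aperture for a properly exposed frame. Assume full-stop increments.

f/8

Scene light: 1 stop darker.
ISO: 12800 → 6400 → 3200 — 2 stops dropped (darker).
Shutter speed: 1/30 → 1/15 — 1 stop longer (brighter).
Net so far: 2 stops darker. Aperture: f/16 → f/11 → f/8.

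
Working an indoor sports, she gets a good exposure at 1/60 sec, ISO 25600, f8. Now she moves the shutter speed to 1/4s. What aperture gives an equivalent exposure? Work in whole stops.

f/32

Shutter speed: 1/60 → 1/30 → 1/15 → 1/8 → 1/4 — 4 stops slower (brighter).
Need 4 stops darker from the aperture: f/8 → f/11 → f/16 → f/22 → f/32.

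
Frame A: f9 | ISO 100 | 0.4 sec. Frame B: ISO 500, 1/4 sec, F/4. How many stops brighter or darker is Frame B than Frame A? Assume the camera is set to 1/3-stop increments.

4 stops brighter

Aperture: f/9 → f/8 → f/7.1 → f/6.3 → f/5.6 → f/5 → f/4.5 → f/4 — 2 1/3 stops wider (brighter).
Shutter speed: 0.4 → 0.3 → 1/4 — 2/3 stop shorter (darker).
ISO: 100 → 125 → 160 → 200 → 250 → 320 → 400 → 500 — 2 1/3 stops higher (brighter).
Net: +2 1/3 −2/3 +2 1/3 = +4 stops.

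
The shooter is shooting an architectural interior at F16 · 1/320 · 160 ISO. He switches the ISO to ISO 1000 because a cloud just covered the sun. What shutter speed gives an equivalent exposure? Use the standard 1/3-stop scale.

ISO: 160 → 200 → 250 → 320 → 400 → 500 → 640 → 800 → 1000 — 2 2/3 stops raised (brighter).
Need 2 2/3 stops darker from the shutter speed: 1/320 → 1/400 → 1/500 → 1/640 → 1/800 → 1/1000 → 1/1250 → 1/1600 → 1/2000.

1/2000s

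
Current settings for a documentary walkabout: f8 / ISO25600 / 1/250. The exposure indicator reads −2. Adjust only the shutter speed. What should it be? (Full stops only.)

Underexposed by 2 stops → need 2 stops brighter.
Shutter speed: 1/250 → 1/125 → 1/60.

1/60s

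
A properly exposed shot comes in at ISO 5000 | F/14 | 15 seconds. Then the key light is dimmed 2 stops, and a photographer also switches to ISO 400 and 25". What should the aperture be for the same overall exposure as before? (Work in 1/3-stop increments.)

f/2.5

Scene light: 2 stops darker.
ISO: 5000 → 4000 → 3200 → 2500 → 2000 → 1600 → 1250 → 1000 → 800 → 640 → 500 → 400 — 3 2/3 stops lower (darker).
Shutter speed: 15 → 20 → 25 — 2/3 stop slower (brighter).
Net so far: 5 stops darker. Aperture: f/14 → f/13 → f/11 → f/10 → f/9 → f/8 → f/7.1 → f/6.3 → f/5.6 → f/5 → f/4.5 → f/4 → f/3.5 → f/3.2 → f/2.8 → f/2.5.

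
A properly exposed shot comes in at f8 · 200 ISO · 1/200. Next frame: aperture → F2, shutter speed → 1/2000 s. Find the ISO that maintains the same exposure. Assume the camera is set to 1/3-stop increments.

ISO 125

Aperture: f/8 → f/7.1 → f/6.3 → f/5.6 → f/5 → f/4.5 → f/4 → f/3.5 → f/3.2 → f/2.8 → f/2.5 → f/2.2 → f/2 — 4 stops opened up (brighter).
Shutter speed: 1/200 → 1/250 → 1/320 → 1/400 → 1/500 → 1/640 → 1/800 → 1/1000 → 1/1250 → 1/1600 → 1/2000 — 3 1/3 stops faster (darker).
Net change so far: 2/3 stop brighter. Offset with the ISO: 200 → 160 → 125.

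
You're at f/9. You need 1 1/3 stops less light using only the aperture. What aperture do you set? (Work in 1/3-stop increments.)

Aperture: f/9 → f/10 → f/11 → f/13 → f/14 — 1 1/3 stops narrower (darker).

f/14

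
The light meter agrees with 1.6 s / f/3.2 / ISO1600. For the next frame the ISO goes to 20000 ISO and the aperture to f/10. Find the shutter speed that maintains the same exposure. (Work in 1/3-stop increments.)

ISO: 1600 → 2000 → 2500 → 3200 → 4000 → 5000 → 6400 → 8000 → 10000 → 12800 → 16000 → 20000 — 3 2/3 stops raised (brighter).
Aperture: f/3.2 → f/3.5 → f/4 → f/4.5 → f/5 → f/5.6 → f/6.3 → f/7.1 → f/8 → f/9 → f/10 — 3 1/3 stops stopped down (darker).
Net change so far: 1/3 stop brighter. Offset with the shutter speed: 1.6 → 1.3.

1.3 s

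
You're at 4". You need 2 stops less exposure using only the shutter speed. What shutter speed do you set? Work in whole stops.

1 s

Shutter speed: 4 → 2 → 1 — 2 stops shorter (darker).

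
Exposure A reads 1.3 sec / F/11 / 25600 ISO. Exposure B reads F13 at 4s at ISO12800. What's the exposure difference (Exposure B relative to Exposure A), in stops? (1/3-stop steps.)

1/3 stop brighter

Aperture: f/11 → f/13 — 1/3 stop smaller aperture (darker).
Shutter speed: 1.3 → 1.6 → 2 → 2.5 → 3.2 → 4 — 1 2/3 stops longer (brighter).
ISO: 25600 → 20000 → 16000 → 12800 — 1 stop dropped (darker).
Net: −1/3 +1 2/3 −1 = +1/3 stops.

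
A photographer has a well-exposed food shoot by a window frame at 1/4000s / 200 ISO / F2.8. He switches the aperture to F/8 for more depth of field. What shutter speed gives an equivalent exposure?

Aperture: f/2.8 → f/4 → f/5.6 → f/8 — 3 stops smaller aperture (darker).
Need 3 stops brighter from the shutter speed: 1/4000 → 1/2000 → 1/1000 → 1/500.

1/500s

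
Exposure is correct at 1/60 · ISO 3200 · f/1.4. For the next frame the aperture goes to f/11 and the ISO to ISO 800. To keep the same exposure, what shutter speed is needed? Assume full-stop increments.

4 s

Aperture: f/1.4 → f/2 → f/2.8 → f/4 → f/5.6 → f/8 → f/11 — 6 stops stopped down (darker).
ISO: 3200 → 1600 → 800 — 2 stops dropped (darker).
Net change so far: 8 stops darker. Offset with the shutter speed: 1/60 → 1/30 → 1/15 → 1/8 → 1/4 → 1/2 → 1 → 2 → 4.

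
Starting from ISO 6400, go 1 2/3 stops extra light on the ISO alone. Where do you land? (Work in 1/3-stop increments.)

ISO 20000

ISO: 6400 → 8000 → 10000 → 12800 → 16000 → 20000 — 1 2/3 stops higher (brighter).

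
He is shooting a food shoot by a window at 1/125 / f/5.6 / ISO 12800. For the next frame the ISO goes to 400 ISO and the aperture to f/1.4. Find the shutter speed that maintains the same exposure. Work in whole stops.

1/60s

ISO: 12800 → 6400 → 3200 → 1600 → 800 → 400 — 5 stops dropped (darker).
Aperture: f/5.6 → f/4 → f/2.8 → f/2 → f/1.4 — 4 stops larger aperture (brighter).
Net change so far: 1 stop darker. Offset with the shutter speed: 1/125 → 1/60.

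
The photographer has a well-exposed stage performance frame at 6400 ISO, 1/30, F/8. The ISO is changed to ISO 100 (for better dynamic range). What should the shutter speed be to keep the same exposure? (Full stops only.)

2 s

ISO: 6400 → 3200 → 1600 → 800 → 400 → 200 → 100 — 6 stops dropped (darker).
Need 6 stops brighter from the shutter speed: 1/30 → 1/15 → 1/8 → 1/4 → 1/2 → 1 → 2.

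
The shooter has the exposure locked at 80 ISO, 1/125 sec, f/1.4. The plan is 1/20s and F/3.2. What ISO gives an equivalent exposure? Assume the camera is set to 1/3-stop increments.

ISO 64

Shutter speed: 1/125 → 1/100 → 1/80 → 1/60 → 1/50 → 1/40 → 1/30 → 1/25 → 1/20 — 2 2/3 stops slower (brighter).
Aperture: f/1.4 → f/1.6 → f/1.8 → f/2 → f/2.2 → f/2.5 → f/2.8 → f/3.2 — 2 1/3 stops narrower (darker).
Net change so far: 1/3 stop brighter. Offset with the ISO: 80 → 64.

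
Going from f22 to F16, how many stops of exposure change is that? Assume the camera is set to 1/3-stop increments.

1 stop

f/22 → f/20 → f/18 → f/16 — count the steps: 3 third-stops = 1 stop.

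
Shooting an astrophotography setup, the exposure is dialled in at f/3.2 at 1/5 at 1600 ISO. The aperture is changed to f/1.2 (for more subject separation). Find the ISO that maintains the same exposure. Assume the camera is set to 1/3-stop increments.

Aperture: f/3.2 → f/2.8 → f/2.5 → f/2.2 → f/2 → f/1.8 → f/1.6 → f/1.4 → f/1.2 — 2 2/3 stops opened up (brighter).
Need 2 2/3 stops darker from the ISO: 1600 → 1250 → 1000 → 800 → 640 → 500 → 400 → 320 → 250.

ISO 250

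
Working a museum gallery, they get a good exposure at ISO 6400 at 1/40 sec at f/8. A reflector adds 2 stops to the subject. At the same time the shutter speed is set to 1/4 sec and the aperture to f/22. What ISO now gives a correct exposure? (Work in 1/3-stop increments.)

ISO 1250

Scene light: 2 stops brighter.
Shutter speed: 1/40 → 1/30 → 1/25 → 1/20 → 1/15 → 1/13 → 1/10 → 1/8 → 1/6 → 1/5 → 1/4 — 3 1/3 stops longer (brighter).
Aperture: f/8 → f/9 → f/10 → f/11 → f/13 → f/14 → f/16 → f/18 → f/20 → f/22 — 3 stops narrower (darker).
Net so far: 2 1/3 stops brighter. ISO: 6400 → 5000 → 4000 → 3200 → 2500 → 2000 → 1600 → 1250.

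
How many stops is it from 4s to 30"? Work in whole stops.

4 → 8 → 15 → 30 — count the steps: 3 stops.

3 stops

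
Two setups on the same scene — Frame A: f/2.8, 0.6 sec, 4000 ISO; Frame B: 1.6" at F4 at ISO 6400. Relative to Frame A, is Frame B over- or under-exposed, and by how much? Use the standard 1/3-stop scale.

Aperture: f/2.8 → f/3.2 → f/3.5 → f/4 — 1 stop stopped down (darker).
Shutter speed: 0.6 → 0.8 → 1 → 1.3 → 1.6 — 1 1/3 stops slower (brighter).
ISO: 4000 → 5000 → 6400 — 2/3 stop raised (brighter).
Net: −1 +1 1/3 +2/3 = +1 stop.

1 stop brighter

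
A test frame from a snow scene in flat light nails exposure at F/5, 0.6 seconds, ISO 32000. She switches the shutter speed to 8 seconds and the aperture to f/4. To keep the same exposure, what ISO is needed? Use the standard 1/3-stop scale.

ISO 1600

Shutter speed: 0.6 → 0.8 → 1 → 1.3 → 1.6 → 2 → 2.5 → 3.2 → 4 → 5 → 6 → 8 — 3 2/3 stops slower (brighter).
Aperture: f/5 → f/4.5 → f/4 — 2/3 stop opened up (brighter).
Net change so far: 4 1/3 stops brighter. Offset with the ISO: 32000 → 25600 → 20000 → 16000 → 12800 → 10000 → 8000 → 6400 → 5000 → 4000 → 3200 → 2500 → 2000 → 1600.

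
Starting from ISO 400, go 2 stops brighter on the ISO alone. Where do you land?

ISO: 400 → 800 → 1600 — 2 stops raised (brighter).

ISO 1600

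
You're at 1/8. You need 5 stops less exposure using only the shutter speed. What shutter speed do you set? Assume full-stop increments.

Shutter speed: 1/8 → 1/15 → 1/30 → 1/60 → 1/125 → 1/250 — 5 stops faster (darker).

1/250s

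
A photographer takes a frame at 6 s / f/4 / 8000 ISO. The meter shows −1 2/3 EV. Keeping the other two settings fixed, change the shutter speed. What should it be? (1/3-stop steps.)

Underexposed by 1 2/3 stops → need 1 2/3 stops brighter.
Shutter speed: 6 → 8 → 10 → 13 → 15 → 20.

20 s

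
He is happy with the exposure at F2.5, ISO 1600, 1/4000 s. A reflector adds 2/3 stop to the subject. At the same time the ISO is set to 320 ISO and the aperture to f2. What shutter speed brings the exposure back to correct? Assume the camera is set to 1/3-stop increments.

1/2000s

Scene light: 2/3 stop brighter.
ISO: 1600 → 1250 → 1000 → 800 → 640 → 500 → 400 → 320 — 2 1/3 stops dropped (darker).
Aperture: f/2.5 → f/2.2 → f/2 — 2/3 stop wider (brighter).
Net so far: 1 stop darker. Shutter speed: 1/4000 → 1/3200 → 1/2500 → 1/2000.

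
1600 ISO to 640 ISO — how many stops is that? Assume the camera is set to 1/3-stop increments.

1600 → 1250 → 1000 → 800 → 640 — count the steps: 4 third-stops = 1 1/3 stops.

1 1/3 stops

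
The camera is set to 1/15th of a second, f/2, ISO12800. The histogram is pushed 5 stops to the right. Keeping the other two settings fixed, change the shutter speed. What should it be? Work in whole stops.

Overexposed by 5 stops → need 5 stops darker.
Shutter speed: 1/15 → 1/30 → 1/60 → 1/125 → 1/250 → 1/500.

1/500s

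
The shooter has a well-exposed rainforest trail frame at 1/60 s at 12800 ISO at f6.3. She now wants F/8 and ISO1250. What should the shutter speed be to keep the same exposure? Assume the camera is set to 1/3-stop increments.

1/4s

Aperture: f/6.3 → f/7.1 → f/8 — 2/3 stop narrower (darker).
ISO: 12800 → 10000 → 8000 → 6400 → 5000 → 4000 → 3200 → 2500 → 2000 → 1600 → 1250 — 3 1/3 stops dropped (darker).
Net change so far: 4 stops darker. Offset with the shutter speed: 1/60 → 1/50 → 1/40 → 1/30 → 1/25 → 1/20 → 1/15 → 1/13 → 1/10 → 1/8 → 1/6 → 1/5 → 1/4.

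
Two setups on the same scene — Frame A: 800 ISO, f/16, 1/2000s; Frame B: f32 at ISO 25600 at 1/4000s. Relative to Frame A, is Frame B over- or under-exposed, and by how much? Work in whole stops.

2 stops brighter

Aperture: f/16 → f/22 → f/32 — 2 stops smaller aperture (darker).
Shutter speed: 1/2000 → 1/4000 — 1 stop shorter (darker).
ISO: 800 → 1600 → 3200 → 6400 → 12800 → 25600 — 5 stops raised (brighter).
Net: −2 −1 +5 = +2 stops.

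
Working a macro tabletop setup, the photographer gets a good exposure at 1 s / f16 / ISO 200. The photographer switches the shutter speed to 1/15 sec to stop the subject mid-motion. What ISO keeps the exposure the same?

Shutter speed: 1 → 1/2 → 1/4 → 1/8 → 1/15 — 4 stops faster (darker).
Need 4 stops brighter from the ISO: 200 → 400 → 800 → 1600 → 3200.

ISO 3200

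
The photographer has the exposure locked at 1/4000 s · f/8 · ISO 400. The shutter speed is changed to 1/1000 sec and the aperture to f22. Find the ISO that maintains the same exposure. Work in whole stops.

Shutter speed: 1/4000 → 1/2000 → 1/1000 — 2 stops slower (brighter).
Aperture: f/8 → f/11 → f/16 → f/22 — 3 stops smaller aperture (darker).
Net change so far: 1 stop darker. Offset with the ISO: 400 → 800.

ISO 800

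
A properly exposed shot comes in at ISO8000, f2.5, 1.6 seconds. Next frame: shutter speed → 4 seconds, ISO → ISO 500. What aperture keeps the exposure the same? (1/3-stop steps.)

f/1.0

Shutter speed: 1.6 → 2 → 2.5 → 3.2 → 4 — 1 1/3 stops longer (brighter).
ISO: 8000 → 6400 → 5000 → 4000 → 3200 → 2500 → 2000 → 1600 → 1250 → 1000 → 800 → 640 → 500 — 4 stops dropped (darker).
Net change so far: 2 2/3 stops darker. Offset with the aperture: f/2.5 → f/2.2 → f/2 → f/1.8 → f/1.6 → f/1.4 → f/1.2 → f/1.1 → f/1.0.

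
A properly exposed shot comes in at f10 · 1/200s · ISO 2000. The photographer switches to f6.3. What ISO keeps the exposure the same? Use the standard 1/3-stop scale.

Aperture: f/10 → f/9 → f/8 → f/7.1 → f/6.3 — 1 1/3 stops wider (brighter).
Need 1 1/3 stops darker from the ISO: 2000 → 1600 → 1250 → 1000 → 800.

ISO 800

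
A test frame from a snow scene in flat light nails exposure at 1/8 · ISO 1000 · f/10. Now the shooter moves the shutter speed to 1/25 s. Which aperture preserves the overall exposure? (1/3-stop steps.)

Shutter speed: 1/8 → 1/10 → 1/13 → 1/15 → 1/20 → 1/25 — 1 2/3 stops faster (darker).
Need 1 2/3 stops brighter from the aperture: f/10 → f/9 → f/8 → f/7.1 → f/6.3 → f/5.6.

f/5.6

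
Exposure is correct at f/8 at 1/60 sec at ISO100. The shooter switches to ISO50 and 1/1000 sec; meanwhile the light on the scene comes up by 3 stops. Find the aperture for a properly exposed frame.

Scene light: 3 stops brighter.
ISO: 100 → 50 — 1 stop dropped (darker).
Shutter speed: 1/60 → 1/125 → 1/250 → 1/500 → 1/1000 — 4 stops faster (darker).
Net so far: 2 stops darker. Aperture: f/8 → f/5.6 → f/4.

f/4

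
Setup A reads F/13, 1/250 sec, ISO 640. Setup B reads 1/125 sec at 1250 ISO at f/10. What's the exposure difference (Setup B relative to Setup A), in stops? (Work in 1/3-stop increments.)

2 2/3 stops brighter

Aperture: f/13 → f/11 → f/10 — 2/3 stop opened up (brighter).
Shutter speed: 1/250 → 1/200 → 1/160 → 1/125 — 1 stop longer (brighter).
ISO: 640 → 800 → 1000 → 1250 — 1 stop higher (brighter).
Net: +2/3 +1 +1 = +2 2/3 stops.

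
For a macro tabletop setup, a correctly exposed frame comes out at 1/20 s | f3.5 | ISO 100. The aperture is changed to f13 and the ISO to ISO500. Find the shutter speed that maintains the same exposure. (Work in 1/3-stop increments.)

Aperture: f/3.5 → f/4 → f/4.5 → f/5 → f/5.6 → f/6.3 → f/7.1 → f/8 → f/9 → f/10 → f/11 → f/13 — 3 2/3 stops narrower (darker).
ISO: 100 → 125 → 160 → 200 → 250 → 320 → 400 → 500 — 2 1/3 stops higher (brighter).
Net change so far: 1 1/3 stops darker. Offset with the shutter speed: 1/20 → 1/15 → 1/13 → 1/10 → 1/8.

1/8s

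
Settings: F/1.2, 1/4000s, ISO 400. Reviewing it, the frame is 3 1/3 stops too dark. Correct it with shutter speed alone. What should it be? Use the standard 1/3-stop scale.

1/400s

Underexposed by 3 1/3 stops → need 3 1/3 stops brighter.
Shutter speed: 1/4000 → 1/3200 → 1/2500 → 1/2000 → 1/1600 → 1/1250 → 1/1000 → 1/800 → 1/640 → 1/500 → 1/400.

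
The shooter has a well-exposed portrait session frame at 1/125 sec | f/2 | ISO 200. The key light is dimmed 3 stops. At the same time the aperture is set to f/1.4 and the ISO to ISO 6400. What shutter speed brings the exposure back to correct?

Scene light: 3 stops darker.
Aperture: f/2 → f/1.4 — 1 stop wider (brighter).
ISO: 200 → 400 → 800 → 1600 → 3200 → 6400 — 5 stops raised (brighter).
Net so far: 3 stops brighter. Shutter speed: 1/125 → 1/250 → 1/500 → 1/1000.

1/1000s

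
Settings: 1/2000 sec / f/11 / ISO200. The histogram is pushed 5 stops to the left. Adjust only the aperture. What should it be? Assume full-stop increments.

f/2

Underexposed by 5 stops → need 5 stops brighter.
Aperture: f/11 → f/8 → f/5.6 → f/4 → f/2.8 → f/2.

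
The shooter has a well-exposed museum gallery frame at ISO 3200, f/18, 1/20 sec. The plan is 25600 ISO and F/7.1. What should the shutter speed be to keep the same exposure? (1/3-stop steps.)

1/1000s

ISO: 3200 → 4000 → 5000 → 6400 → 8000 → 10000 → 12800 → 16000 → 20000 → 25600 — 3 stops raised (brighter).
Aperture: f/18 → f/16 → f/14 → f/13 → f/11 → f/10 → f/9 → f/8 → f/7.1 — 2 2/3 stops opened up (brighter).
Net change so far: 5 2/3 stops brighter. Offset with the shutter speed: 1/20 → 1/25 → 1/30 → 1/40 → 1/50 → 1/60 → 1/80 → 1/100 → 1/125 → 1/160 → 1/200 → 1/250 → 1/320 → 1/400 → 1/500 → 1/640 → 1/800 → 1/1000.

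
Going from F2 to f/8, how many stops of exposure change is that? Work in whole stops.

4 stops

f/2 → f/2.8 → f/4 → f/5.6 → f/8 — count the steps: 4 stops.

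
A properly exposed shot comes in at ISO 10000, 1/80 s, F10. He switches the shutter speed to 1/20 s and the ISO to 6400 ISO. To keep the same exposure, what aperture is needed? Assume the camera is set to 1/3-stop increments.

Shutter speed: 1/80 → 1/60 → 1/50 → 1/40 → 1/30 → 1/25 → 1/20 — 2 stops slower (brighter).
ISO: 10000 → 8000 → 6400 — 2/3 stop dropped (darker).
Net change so far: 1 1/3 stops brighter. Offset with the aperture: f/10 → f/11 → f/13 → f/14 → f/16.

f/16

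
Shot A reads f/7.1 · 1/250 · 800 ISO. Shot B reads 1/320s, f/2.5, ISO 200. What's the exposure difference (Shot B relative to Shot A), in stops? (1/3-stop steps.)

Aperture: f/7.1 → f/6.3 → f/5.6 → f/5 → f/4.5 → f/4 → f/3.5 → f/3.2 → f/2.8 → f/2.5 — 3 stops larger aperture (brighter).
Shutter speed: 1/250 → 1/320 — 1/3 stop faster (darker).
ISO: 800 → 640 → 500 → 400 → 320 → 250 → 200 — 2 stops dropped (darker).
Net: +3 −1/3 −2 = +2/3 stops.

2/3 stop brighter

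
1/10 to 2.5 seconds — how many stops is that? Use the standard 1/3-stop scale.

1/10 → 1/8 → 1/6 → 1/5 → 1/4 → 0.3 → 0.4 → 0.5 → 0.6 → 0.8 → 1 → 1.3 → 1.6 → 2 → 2.5 — count the steps: 14 third-stops = 4 2/3 stops.

4 2/3 stops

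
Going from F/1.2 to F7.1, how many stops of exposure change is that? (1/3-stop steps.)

5 stops

f/1.2 → f/1.4 → f/1.6 → f/1.8 → f/2 → f/2.2 → f/2.5 → f/2.8 → f/3.2 → f/3.5 → f/4 → f/4.5 → f/5 → f/5.6 → f/6.3 → f/7.1 — count the steps: 15 third-stops = 5 stops.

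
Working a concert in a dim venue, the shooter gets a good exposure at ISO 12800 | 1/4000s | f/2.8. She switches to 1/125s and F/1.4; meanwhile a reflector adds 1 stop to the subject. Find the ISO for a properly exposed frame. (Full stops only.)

Scene light: 1 stop brighter.
Shutter speed: 1/4000 → 1/2000 → 1/1000 → 1/500 → 1/250 → 1/125 — 5 stops slower (brighter).
Aperture: f/2.8 → f/2 → f/1.4 — 2 stops wider (brighter).
Net so far: 8 stops brighter. ISO: 12800 → 6400 → 3200 → 1600 → 800 → 400 → 200 → 100 → 50.

ISO 50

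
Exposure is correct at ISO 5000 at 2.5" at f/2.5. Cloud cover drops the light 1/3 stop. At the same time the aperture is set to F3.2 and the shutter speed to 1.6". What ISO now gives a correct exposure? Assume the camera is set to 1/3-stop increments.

Scene light: 1/3 stop darker.
Aperture: f/2.5 → f/2.8 → f/3.2 — 2/3 stop stopped down (darker).
Shutter speed: 2.5 → 2 → 1.6 — 2/3 stop faster (darker).
Net so far: 1 2/3 stops darker. ISO: 5000 → 6400 → 8000 → 10000 → 12800 → 16000.

ISO 16000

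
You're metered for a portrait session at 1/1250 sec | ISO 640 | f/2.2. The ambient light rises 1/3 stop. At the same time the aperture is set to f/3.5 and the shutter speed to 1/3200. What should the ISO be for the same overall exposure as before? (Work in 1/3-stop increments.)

ISO 3200

Scene light: 1/3 stop brighter.
Aperture: f/2.2 → f/2.5 → f/2.8 → f/3.2 → f/3.5 — 1 1/3 stops smaller aperture (darker).
Shutter speed: 1/1250 → 1/1600 → 1/2000 → 1/2500 → 1/3200 — 1 1/3 stops faster (darker).
Net so far: 2 1/3 stops darker. ISO: 640 → 800 → 1000 → 1250 → 1600 → 2000 → 2500 → 3200.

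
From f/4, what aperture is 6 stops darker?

Aperture: f/4 → f/5.6 → f/8 → f/11 → f/16 → f/22 → f/32 — 6 stops narrower (darker).

f/32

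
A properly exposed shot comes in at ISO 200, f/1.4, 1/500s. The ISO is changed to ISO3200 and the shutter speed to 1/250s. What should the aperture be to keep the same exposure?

ISO: 200 → 400 → 800 → 1600 → 3200 — 4 stops higher (brighter).
Shutter speed: 1/500 → 1/250 — 1 stop longer (brighter).
Net change so far: 5 stops brighter. Offset with the aperture: f/1.4 → f/2 → f/2.8 → f/4 → f/5.6 → f/8.

f/8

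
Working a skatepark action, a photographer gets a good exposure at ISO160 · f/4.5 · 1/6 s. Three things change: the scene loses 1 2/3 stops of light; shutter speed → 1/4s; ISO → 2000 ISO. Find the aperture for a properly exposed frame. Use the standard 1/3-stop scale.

f/11

Scene light: 1 2/3 stops darker.
Shutter speed: 1/6 → 1/5 → 1/4 — 2/3 stop slower (brighter).
ISO: 160 → 200 → 250 → 320 → 400 → 500 → 640 → 800 → 1000 → 1250 → 1600 → 2000 — 3 2/3 stops higher (brighter).
Net so far: 2 2/3 stops brighter. Aperture: f/4.5 → f/5 → f/5.6 → f/6.3 → f/7.1 → f/8 → f/9 → f/10 → f/11.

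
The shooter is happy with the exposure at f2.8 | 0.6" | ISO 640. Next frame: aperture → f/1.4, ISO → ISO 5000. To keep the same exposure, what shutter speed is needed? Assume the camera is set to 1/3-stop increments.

1/50s

Aperture: f/2.8 → f/2.5 → f/2.2 → f/2 → f/1.8 → f/1.6 → f/1.4 — 2 stops wider (brighter).
ISO: 640 → 800 → 1000 → 1250 → 1600 → 2000 → 2500 → 3200 → 4000 → 5000 — 3 stops raised (brighter).
Net change so far: 5 stops brighter. Offset with the shutter speed: 0.6 → 0.5 → 0.4 → 0.3 → 1/4 → 1/5 → 1/6 → 1/8 → 1/10 → 1/13 → 1/15 → 1/20 → 1/25 → 1/30 → 1/40 → 1/50.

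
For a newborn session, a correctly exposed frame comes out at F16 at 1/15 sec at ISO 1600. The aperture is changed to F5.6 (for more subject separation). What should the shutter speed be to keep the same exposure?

Aperture: f/16 → f/11 → f/8 → f/5.6 — 3 stops opened up (brighter).
Need 3 stops darker from the shutter speed: 1/15 → 1/30 → 1/60 → 1/125.

1/125s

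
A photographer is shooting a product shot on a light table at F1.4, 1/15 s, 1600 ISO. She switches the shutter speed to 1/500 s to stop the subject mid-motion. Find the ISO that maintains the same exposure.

ISO 51200

Shutter speed: 1/15 → 1/30 → 1/60 → 1/125 → 1/250 → 1/500 — 5 stops faster (darker).
Need 5 stops brighter from the ISO: 1600 → 3200 → 6400 → 12800 → 25600 → 51200.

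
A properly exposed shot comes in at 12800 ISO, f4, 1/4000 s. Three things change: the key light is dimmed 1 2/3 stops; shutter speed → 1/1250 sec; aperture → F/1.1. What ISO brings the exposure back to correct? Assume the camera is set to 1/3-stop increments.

ISO 1000

Scene light: 1 2/3 stops darker.
Shutter speed: 1/4000 → 1/3200 → 1/2500 → 1/2000 → 1/1600 → 1/1250 — 1 2/3 stops longer (brighter).
Aperture: f/4 → f/3.5 → f/3.2 → f/2.8 → f/2.5 → f/2.2 → f/2 → f/1.8 → f/1.6 → f/1.4 → f/1.2 → f/1.1 — 3 2/3 stops wider (brighter).
Net so far: 3 2/3 stops brighter. ISO: 12800 → 10000 → 8000 → 6400 → 5000 → 4000 → 3200 → 2500 → 2000 → 1600 → 1250 → 1000.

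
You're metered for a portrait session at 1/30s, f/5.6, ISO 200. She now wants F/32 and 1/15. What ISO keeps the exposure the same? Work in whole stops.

ISO 3200

Aperture: f/5.6 → f/8 → f/11 → f/16 → f/22 → f/32 — 5 stops narrower (darker).
Shutter speed: 1/30 → 1/15 — 1 stop longer (brighter).
Net change so far: 4 stops darker. Offset with the ISO: 200 → 400 → 800 → 1600 → 3200.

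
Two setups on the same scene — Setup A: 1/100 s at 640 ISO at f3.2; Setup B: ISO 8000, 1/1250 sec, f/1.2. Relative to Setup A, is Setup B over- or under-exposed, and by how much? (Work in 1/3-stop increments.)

Aperture: f/3.2 → f/2.8 → f/2.5 → f/2.2 → f/2 → f/1.8 → f/1.6 → f/1.4 → f/1.2 — 2 2/3 stops larger aperture (brighter).
Shutter speed: 1/100 → 1/125 → 1/160 → 1/200 → 1/250 → 1/320 → 1/400 → 1/500 → 1/640 → 1/800 → 1/1000 → 1/1250 — 3 2/3 stops faster (darker).
ISO: 640 → 800 → 1000 → 1250 → 1600 → 2000 → 2500 → 3200 → 4000 → 5000 → 6400 → 8000 — 3 2/3 stops higher (brighter).
Net: +2 2/3 −3 2/3 +3 2/3 = +2 2/3 stops.

2 2/3 stops brighter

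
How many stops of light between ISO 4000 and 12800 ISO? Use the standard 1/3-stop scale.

1 2/3 stops

4000 → 5000 → 6400 → 8000 → 10000 → 12800 — count the steps: 5 third-stops = 1 2/3 stops.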